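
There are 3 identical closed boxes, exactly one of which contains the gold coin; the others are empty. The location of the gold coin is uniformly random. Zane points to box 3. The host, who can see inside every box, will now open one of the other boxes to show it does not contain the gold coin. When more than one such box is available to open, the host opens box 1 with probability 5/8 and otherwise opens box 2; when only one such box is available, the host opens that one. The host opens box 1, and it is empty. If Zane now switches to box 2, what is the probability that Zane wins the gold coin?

8/13

Condition on the true location of the gold coin.
If it is in box 1 (prior 1/3): the host opened box 1, so this case is ruled out; weight (1/3)·0 = 0.
If it is in box 2 (prior 1/3): only box 1 is available, probability 1; weight (1/3)·1 = 1/3.
If it is in box 3 (prior 1/3): box 1 is available, opened with probability 5/8; weight (1/3)·(5/8) = 5/24.
The weights sum to 13/24.
So P(the gold coin in box 2 | the host opened box 1) = (1/3) / (13/24) = 8/13.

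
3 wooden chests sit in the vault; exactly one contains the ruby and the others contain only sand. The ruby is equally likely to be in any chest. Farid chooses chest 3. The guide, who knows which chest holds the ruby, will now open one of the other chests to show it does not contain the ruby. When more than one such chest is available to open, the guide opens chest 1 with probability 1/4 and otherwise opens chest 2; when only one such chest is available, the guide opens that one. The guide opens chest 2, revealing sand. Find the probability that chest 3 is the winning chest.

Consider each possible location of the ruby in turn.
If it is in chest 1 (prior 1/3): only chest 2 is available, probability 1; weight (1/3)·1 = 1/3.
If it is in chest 2 (prior 1/3): the guide opened chest 2, so this case is ruled out; weight (1/3)·0 = 0.
If it is in chest 3 (prior 1/3): chest 1 is available but not opened, probability 3/4; weight (1/3)·(3/4) = 1/4.
The weights sum to 7/12.
So P(the ruby in chest 3 | the guide opened chest 2) = (1/4) / (7/12) = 3/7.

3/7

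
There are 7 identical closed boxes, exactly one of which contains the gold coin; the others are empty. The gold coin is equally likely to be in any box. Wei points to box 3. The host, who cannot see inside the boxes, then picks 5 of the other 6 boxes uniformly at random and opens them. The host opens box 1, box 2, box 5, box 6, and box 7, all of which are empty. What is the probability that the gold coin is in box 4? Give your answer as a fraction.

Consider each possible location of the gold coin in turn.
If it is in any of boxes 1, 2, 5, 6, and 7 (prior 1/7 each): that box was opened and seen not to hold the prize — ruled out; weight (1/7)·0 = 0 each.
If it is in either of boxes 3 and 4 (prior 1/7 each): the host picks exactly this set with probability 1/6 regardless, and none is the prize; weight (1/7)·(1/6) = 1/42 each.
The weights sum to 1/21.
So P(the gold coin in box 4 | the host opened box 1, box 2, box 5, box 6, and box 7) = (1/42) / (1/21) = 1/2.

1/2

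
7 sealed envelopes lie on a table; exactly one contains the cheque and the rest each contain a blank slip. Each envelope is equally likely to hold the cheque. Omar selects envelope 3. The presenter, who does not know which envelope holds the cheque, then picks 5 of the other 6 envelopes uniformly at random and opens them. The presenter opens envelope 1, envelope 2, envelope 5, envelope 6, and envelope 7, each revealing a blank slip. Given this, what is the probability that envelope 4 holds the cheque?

1/2

Because the presenter chose which envelopes to open without knowing where the cheque is, the choice is independent of the prize location. Learning that none of the 5 opened envelopes holds the cheque simply rules out those 5 locations and leaves the remaining 2 envelopes still equally likely by symmetry.
So P(the cheque in envelope 4) = 1/2.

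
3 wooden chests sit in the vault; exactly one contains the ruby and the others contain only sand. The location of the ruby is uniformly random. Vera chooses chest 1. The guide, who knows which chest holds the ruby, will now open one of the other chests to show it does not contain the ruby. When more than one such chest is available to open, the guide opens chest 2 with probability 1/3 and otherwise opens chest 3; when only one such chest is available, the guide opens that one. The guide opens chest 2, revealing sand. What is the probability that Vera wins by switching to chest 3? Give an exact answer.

Consider each possible location of the ruby in turn.
If it is in chest 1 (prior 1/3): chest 2 is available, opened with probability 1/3; weight (1/3)·(1/3) = 1/9.
If it is in chest 2 (prior 1/3): the guide opened chest 2, so this case is ruled out; weight (1/3)·0 = 0.
If it is in chest 3 (prior 1/3): only chest 2 is available, probability 1; weight (1/3)·1 = 1/3.
The weights sum to 4/9.
So P(the ruby in chest 3 | the guide opened chest 2) = (1/3) / (4/9) = 3/4.

3/4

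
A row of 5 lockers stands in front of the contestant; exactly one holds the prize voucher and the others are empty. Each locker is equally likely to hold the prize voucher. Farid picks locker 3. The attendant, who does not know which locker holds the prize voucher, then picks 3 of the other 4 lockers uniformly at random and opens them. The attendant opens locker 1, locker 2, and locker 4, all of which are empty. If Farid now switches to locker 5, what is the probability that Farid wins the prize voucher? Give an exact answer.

1/2

Because the attendant chose which lockers to open without knowing where the prize voucher is, the choice is independent of the prize location. Learning that none of the 3 opened lockers holds the prize voucher simply rules out those 3 locations and leaves the remaining 2 lockers still equally likely by symmetry.
So P(the prize voucher in locker 5) = 1/2.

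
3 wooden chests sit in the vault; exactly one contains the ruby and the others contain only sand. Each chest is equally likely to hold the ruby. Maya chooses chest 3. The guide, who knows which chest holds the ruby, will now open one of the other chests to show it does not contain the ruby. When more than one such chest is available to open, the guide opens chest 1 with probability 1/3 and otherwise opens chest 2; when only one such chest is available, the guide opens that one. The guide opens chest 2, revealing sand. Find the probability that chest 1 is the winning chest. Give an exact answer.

Condition on the true location of the ruby.
If it is in chest 1 (prior 1/3): only chest 2 is available, probability 1; weight (1/3)·1 = 1/3.
If it is in chest 2 (prior 1/3): the guide opened chest 2, so this case is ruled out; weight (1/3)·0 = 0.
If it is in chest 3 (prior 1/3): chest 1 is available but not opened, probability 2/3; weight (1/3)·(2/3) = 2/9.
The weights sum to 5/9.
So P(the ruby in chest 1 | the guide opened chest 2) = (1/3) / (5/9) = 3/5.

3/5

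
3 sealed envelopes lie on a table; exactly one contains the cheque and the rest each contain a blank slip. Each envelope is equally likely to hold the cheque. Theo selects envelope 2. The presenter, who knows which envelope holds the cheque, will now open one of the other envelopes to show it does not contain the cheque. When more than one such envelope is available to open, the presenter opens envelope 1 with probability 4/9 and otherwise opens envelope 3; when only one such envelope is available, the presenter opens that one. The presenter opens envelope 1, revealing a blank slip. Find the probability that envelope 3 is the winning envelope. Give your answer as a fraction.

9/13

Consider each possible location of the cheque in turn.
If it is in envelope 1 (prior 1/3): the presenter opened envelope 1, so this case is ruled out; weight (1/3)·0 = 0.
If it is in envelope 2 (prior 1/3): envelope 1 is available, opened with probability 4/9; weight (1/3)·(4/9) = 4/27.
If it is in envelope 3 (prior 1/3): only envelope 1 is available, probability 1; weight (1/3)·1 = 1/3.
The weights sum to 13/27.
So P(the cheque in envelope 3 | the presenter opened envelope 1) = (1/3) / (13/27) = 9/13.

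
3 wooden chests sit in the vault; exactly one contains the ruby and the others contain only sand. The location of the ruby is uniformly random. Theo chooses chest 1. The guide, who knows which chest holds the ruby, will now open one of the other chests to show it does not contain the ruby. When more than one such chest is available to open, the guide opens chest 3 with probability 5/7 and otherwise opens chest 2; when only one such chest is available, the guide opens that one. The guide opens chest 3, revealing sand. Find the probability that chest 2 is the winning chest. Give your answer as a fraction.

7/12

Consider each possible location of the ruby in turn.
If it is in chest 1 (prior 1/3): chest 3 is available, opened with probability 5/7; weight (1/3)·(5/7) = 5/21.
If it is in chest 2 (prior 1/3): only chest 3 is available, probability 1; weight (1/3)·1 = 1/3.
If it is in chest 3 (prior 1/3): the guide opened chest 3, so this case is ruled out; weight (1/3)·0 = 0.
The weights sum to 4/7.
So P(the ruby in chest 2 | the guide opened chest 3) = (1/3) / (4/7) = 7/12.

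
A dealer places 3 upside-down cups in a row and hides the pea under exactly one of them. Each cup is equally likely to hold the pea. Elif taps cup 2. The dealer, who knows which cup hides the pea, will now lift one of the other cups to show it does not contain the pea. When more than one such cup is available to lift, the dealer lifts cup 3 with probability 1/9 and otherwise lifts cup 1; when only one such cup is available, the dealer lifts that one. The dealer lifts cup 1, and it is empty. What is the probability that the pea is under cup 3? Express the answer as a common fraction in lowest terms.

Consider each possible location of the pea in turn.
If it is under cup 1 (prior 1/3): the dealer opened cup 1, so this case is ruled out; weight (1/3)·0 = 0.
If it is under cup 2 (prior 1/3): cup 3 is available but not opened, probability 8/9; weight (1/3)·(8/9) = 8/27.
If it is under cup 3 (prior 1/3): only cup 1 is available, probability 1; weight (1/3)·1 = 1/3.
The weights sum to 17/27.
So P(the pea under cup 3 | the dealer opened cup 1) = (1/3) / (17/27) = 9/17.

9/17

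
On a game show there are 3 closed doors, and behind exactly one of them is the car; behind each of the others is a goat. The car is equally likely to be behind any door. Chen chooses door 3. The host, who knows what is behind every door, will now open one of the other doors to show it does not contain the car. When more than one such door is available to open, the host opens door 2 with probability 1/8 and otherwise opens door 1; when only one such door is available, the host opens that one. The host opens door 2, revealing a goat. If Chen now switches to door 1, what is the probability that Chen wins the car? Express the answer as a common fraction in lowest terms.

8/9

Apply Bayes' rule, conditioning on where the car actually is.
If it is behind door 1 (prior 1/3): only door 2 is available, probability 1; weight (1/3)·1 = 1/3.
If it is behind door 2 (prior 1/3): the host opened door 2, so this case is ruled out; weight (1/3)·0 = 0.
If it is behind door 3 (prior 1/3): door 2 is available, opened with probability 1/8; weight (1/3)·(1/8) = 1/24.
The weights sum to 3/8.
So P(the car behind door 1 | the host opened door 2) = (1/3) / (3/8) = 8/9.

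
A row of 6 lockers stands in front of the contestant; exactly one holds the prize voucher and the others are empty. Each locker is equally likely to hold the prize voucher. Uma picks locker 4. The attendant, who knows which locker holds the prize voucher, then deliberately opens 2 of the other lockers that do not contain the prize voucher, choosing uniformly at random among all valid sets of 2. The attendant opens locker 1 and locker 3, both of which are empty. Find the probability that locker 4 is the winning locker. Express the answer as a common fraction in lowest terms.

1/6

Condition on the true location of the prize voucher.
If it is in either of lockers 1 and 3 (prior 1/6 each): that locker was opened and seen not to hold the prize — ruled out; weight (1/6)·0 = 0 each.
If it is in any of lockers 2, 5, and 6 (prior 1/6 each): the attendant has 6 equally likely choices, so probability 1/6; weight (1/6)·(1/6) = 1/36 each.
If it is in locker 4 (prior 1/6): the attendant has 10 equally likely choices, so probability 1/10; weight (1/6)·(1/10) = 1/60.
The weights sum to 1/10.
So P(the prize voucher in locker 4 | the attendant opened locker 1 and locker 3) = (1/60) / (1/10) = 1/6.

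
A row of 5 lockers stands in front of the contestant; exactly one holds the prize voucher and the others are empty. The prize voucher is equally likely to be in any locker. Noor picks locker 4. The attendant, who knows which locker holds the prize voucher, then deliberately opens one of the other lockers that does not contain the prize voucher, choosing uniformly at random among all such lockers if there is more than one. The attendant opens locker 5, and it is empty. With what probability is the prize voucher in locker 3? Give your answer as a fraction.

Apply Bayes' rule, conditioning on where the prize voucher actually is.
If it is in any of lockers 1, 2, and 3 (prior 1/5 each): the attendant has 3 equally likely choices, so probability 1/3; weight (1/5)·(1/3) = 1/15 each.
If it is in locker 4 (prior 1/5): the attendant has 4 equally likely choices, so probability 1/4; weight (1/5)·(1/4) = 1/20.
If it is in locker 5 (prior 1/5): the attendant opened locker 5, so this case is ruled out; weight (1/5)·0 = 0.
The weights sum to 1/4.
So P(the prize voucher in locker 3 | the attendant opened locker 5) = (1/15) / (1/4) = 4/15.

4/15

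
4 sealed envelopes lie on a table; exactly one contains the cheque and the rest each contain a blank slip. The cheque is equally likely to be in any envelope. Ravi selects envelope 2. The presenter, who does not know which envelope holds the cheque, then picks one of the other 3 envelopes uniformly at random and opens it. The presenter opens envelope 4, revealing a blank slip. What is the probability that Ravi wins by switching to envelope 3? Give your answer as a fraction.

1/3

Apply Bayes' rule, conditioning on where the cheque actually is.
If it is in any of envelopes 1, 2, and 3 (prior 1/4 each): the presenter picks envelope 4 with probability 1/3 regardless, and it is not the prize; weight (1/4)·(1/3) = 1/12 each.
If it is in envelope 4 (prior 1/4): the presenter opened envelope 4, so this case is ruled out; weight (1/4)·0 = 0.
The weights sum to 1/4.
So P(the cheque in envelope 3 | the presenter opened envelope 4) = (1/12) / (1/4) = 1/3.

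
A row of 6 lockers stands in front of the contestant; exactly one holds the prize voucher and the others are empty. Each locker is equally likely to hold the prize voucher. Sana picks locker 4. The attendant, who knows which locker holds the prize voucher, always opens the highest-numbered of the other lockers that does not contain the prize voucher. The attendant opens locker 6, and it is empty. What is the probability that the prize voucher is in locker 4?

Apply Bayes' rule, conditioning on where the prize voucher actually is.
If it is in any of lockers 1, 2, 3, 4, and 5 (prior 1/6 each): locker 6 is the highest-numbered option available, probability 1; weight (1/6)·1 = 1/6 each.
If it is in locker 6 (prior 1/6): the attendant opened locker 6, so this case is ruled out; weight (1/6)·0 = 0.
The weights sum to 5/6.
So P(the prize voucher in locker 4 | the attendant opened locker 6) = (1/6) / (5/6) = 1/5.

1/5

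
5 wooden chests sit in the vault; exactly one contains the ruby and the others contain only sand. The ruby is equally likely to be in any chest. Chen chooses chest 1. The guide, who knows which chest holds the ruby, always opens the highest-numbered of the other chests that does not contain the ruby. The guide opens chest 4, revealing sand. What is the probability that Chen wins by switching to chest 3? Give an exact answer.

Consider each possible location of the ruby in turn.
If it is in any of chests 1, 2, and 3 (prior 1/5 each): the guide would have opened chest 5 instead, probability 0; weight (1/5)·0 = 0 each.
If it is in chest 4 (prior 1/5): the guide opened chest 4, so this case is ruled out; weight (1/5)·0 = 0.
If it is in chest 5 (prior 1/5): chest 4 is the highest-numbered option available, probability 1; weight (1/5)·1 = 1/5.
The weights sum to 1/5.
So P(the ruby in chest 3 | the guide opened chest 4) = 0 / (1/5) = 0.

0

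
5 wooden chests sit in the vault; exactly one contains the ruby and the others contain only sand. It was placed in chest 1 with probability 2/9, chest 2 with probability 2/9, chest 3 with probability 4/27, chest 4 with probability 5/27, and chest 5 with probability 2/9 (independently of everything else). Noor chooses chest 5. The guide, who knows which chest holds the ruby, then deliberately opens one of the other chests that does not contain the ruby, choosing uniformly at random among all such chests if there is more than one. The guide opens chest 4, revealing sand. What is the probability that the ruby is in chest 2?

12/41

Condition on the true location of the ruby.
If it is in either of chests 1 and 2 (prior 2/9 each): the guide has 3 equally likely choices, so probability 1/3; weight (2/9)·(1/3) = 2/27 each.
If it is in chest 3 (prior 4/27): the guide has 3 equally likely choices, so probability 1/3; weight (4/27)·(1/3) = 4/81.
If it is in chest 4 (prior 5/27): the guide opened chest 4, so this case is ruled out; weight (5/27)·0 = 0.
If it is in chest 5 (prior 2/9): the guide has 4 equally likely choices, so probability 1/4; weight (2/9)·(1/4) = 1/18.
The weights sum to 41/162.
So P(the ruby in chest 2 | the guide opened chest 4) = (2/27) / (41/162) = 12/41.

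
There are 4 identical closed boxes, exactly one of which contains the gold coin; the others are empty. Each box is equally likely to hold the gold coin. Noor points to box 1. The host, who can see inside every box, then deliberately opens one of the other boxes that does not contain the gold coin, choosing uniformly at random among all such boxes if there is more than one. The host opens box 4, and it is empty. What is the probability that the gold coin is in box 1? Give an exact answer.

Consider each possible location of the gold coin in turn.
If it is in box 1 (prior 1/4): the host has 3 equally likely choices, so probability 1/3; weight (1/4)·(1/3) = 1/12.
If it is in either of boxes 2 and 3 (prior 1/4 each): the host has 2 equally likely choices, so probability 1/2; weight (1/4)·(1/2) = 1/8 each.
If it is in box 4 (prior 1/4): the host opened box 4, so this case is ruled out; weight (1/4)·0 = 0.
The weights sum to 1/3.
So P(the gold coin in box 1 | the host opened box 4) = (1/12) / (1/3) = 1/4.

1/4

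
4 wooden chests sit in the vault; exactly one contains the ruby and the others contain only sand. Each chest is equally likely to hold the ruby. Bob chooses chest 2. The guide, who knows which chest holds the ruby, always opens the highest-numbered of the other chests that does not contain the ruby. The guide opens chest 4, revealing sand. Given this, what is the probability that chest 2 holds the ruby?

Apply Bayes' rule, conditioning on where the ruby actually is.
If it is in any of chests 1, 2, and 3 (prior 1/4 each): chest 4 is the highest-numbered option available, probability 1; weight (1/4)·1 = 1/4 each.
If it is in chest 4 (prior 1/4): the guide opened chest 4, so this case is ruled out; weight (1/4)·0 = 0.
The weights sum to 3/4.
So P(the ruby in chest 2 | the guide opened chest 4) = (1/4) / (3/4) = 1/3.

1/3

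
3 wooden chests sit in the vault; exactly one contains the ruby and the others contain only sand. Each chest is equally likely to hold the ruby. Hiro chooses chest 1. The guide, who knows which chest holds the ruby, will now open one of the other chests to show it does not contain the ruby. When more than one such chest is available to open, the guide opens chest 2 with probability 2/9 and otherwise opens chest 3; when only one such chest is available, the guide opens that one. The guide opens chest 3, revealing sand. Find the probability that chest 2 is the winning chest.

Apply Bayes' rule, conditioning on where the ruby actually is.
If it is in chest 1 (prior 1/3): chest 2 is available but not opened, probability 7/9; weight (1/3)·(7/9) = 7/27.
If it is in chest 2 (prior 1/3): only chest 3 is available, probability 1; weight (1/3)·1 = 1/3.
If it is in chest 3 (prior 1/3): the guide opened chest 3, so this case is ruled out; weight (1/3)·0 = 0.
The weights sum to 16/27.
So P(the ruby in chest 2 | the guide opened chest 3) = (1/3) / (16/27) = 9/16.

9/16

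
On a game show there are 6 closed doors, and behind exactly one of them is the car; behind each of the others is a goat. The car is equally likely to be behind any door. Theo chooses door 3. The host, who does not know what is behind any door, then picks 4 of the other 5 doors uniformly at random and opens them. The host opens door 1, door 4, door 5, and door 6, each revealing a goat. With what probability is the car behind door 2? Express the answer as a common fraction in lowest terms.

1/2

Because the host chose which doors to open without knowing where the car is, the choice is independent of the prize location. Learning that none of the 4 opened doors holds the car simply rules out those 4 locations and leaves the remaining 2 doors still equally likely by symmetry.
So P(the car behind door 2) = 1/2.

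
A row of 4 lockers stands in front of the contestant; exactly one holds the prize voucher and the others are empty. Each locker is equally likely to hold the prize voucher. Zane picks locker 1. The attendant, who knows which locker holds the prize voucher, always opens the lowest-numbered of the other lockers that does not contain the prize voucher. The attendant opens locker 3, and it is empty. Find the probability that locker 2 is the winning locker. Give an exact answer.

Apply Bayes' rule, conditioning on where the prize voucher actually is.
If it is in either of lockers 1 and 4 (prior 1/4 each): the attendant would have opened locker 2 instead, probability 0; weight (1/4)·0 = 0 each.
If it is in locker 2 (prior 1/4): locker 3 is the lowest-numbered option available, probability 1; weight (1/4)·1 = 1/4.
If it is in locker 3 (prior 1/4): the attendant opened locker 3, so this case is ruled out; weight (1/4)·0 = 0.
The weights sum to 1/4.
So P(the prize voucher in locker 2 | the attendant opened locker 3) = (1/4) / (1/4) = 1.

1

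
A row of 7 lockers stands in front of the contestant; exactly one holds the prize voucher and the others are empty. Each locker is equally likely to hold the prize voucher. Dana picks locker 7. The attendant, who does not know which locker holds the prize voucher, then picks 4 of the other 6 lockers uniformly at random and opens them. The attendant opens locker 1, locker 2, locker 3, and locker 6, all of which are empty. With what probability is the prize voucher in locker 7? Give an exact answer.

1/3

Because the attendant chose which lockers to open without knowing where the prize voucher is, the choice is independent of the prize location. Learning that none of the 4 opened lockers holds the prize voucher simply rules out those 4 locations and leaves the remaining 3 lockers still equally likely by symmetry.
So P(the prize voucher in locker 7) = 1/3.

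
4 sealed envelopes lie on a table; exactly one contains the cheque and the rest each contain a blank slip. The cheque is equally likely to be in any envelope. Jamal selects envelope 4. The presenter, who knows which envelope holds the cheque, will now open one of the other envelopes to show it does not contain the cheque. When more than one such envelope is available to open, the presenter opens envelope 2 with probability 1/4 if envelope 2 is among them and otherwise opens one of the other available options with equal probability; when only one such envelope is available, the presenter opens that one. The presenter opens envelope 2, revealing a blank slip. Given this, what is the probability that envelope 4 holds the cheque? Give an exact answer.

Apply Bayes' rule, conditioning on where the cheque actually is.
If it is in any of envelopes 1, 3, and 4 (prior 1/4 each): envelope 2 is available, opened with probability 1/4; weight (1/4)·(1/4) = 1/16 each.
If it is in envelope 2 (prior 1/4): the presenter opened envelope 2, so this case is ruled out; weight (1/4)·0 = 0.
The weights sum to 3/16.
So P(the cheque in envelope 4 | the presenter opened envelope 2) = (1/16) / (3/16) = 1/3.

1/3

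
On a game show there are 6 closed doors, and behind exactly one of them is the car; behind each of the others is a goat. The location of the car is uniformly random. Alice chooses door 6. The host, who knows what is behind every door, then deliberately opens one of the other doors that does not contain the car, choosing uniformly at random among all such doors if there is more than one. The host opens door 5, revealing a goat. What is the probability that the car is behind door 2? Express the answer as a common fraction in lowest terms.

Apply Bayes' rule, conditioning on where the car actually is.
If it is behind any of doors 1, 2, 3, and 4 (prior 1/6 each): the host has 4 equally likely choices, so probability 1/4; weight (1/6)·(1/4) = 1/24 each.
If it is behind door 5 (prior 1/6): the host opened door 5, so this case is ruled out; weight (1/6)·0 = 0.
If it is behind door 6 (prior 1/6): the host has 5 equally likely choices, so probability 1/5; weight (1/6)·(1/5) = 1/30.
The weights sum to 1/5.
So P(the car behind door 2 | the host opened door 5) = (1/24) / (1/5) = 5/24.

5/24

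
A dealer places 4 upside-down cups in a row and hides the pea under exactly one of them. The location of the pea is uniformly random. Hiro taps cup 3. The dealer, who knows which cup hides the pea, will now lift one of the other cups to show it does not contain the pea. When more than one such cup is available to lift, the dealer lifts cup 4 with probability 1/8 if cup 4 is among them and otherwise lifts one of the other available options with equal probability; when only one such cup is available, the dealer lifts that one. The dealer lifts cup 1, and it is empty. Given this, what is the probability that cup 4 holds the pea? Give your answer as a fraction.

8/29

Condition on the true location of the pea.
If it is under cup 1 (prior 1/4): the dealer opened cup 1, so this case is ruled out; weight (1/4)·0 = 0.
If it is under cup 2 (prior 1/4): cup 4 is available but not opened, probability 7/8; weight (1/4)·(7/8) = 7/32.
If it is under cup 3 (prior 1/4): cup 4 is available but not opened; cup 1 gets probability (1 − 1/8)/2 = 7/16; weight (1/4)·(7/16) = 7/64.
If it is under cup 4 (prior 1/4): cup 4 holds the prize so is unavailable; the dealer chooses uniformly among the 2 others, probability 1/2; weight (1/4)·(1/2) = 1/8.
The weights sum to 29/64.
So P(the pea under cup 4 | the dealer opened cup 1) = (1/8) / (29/64) = 8/29.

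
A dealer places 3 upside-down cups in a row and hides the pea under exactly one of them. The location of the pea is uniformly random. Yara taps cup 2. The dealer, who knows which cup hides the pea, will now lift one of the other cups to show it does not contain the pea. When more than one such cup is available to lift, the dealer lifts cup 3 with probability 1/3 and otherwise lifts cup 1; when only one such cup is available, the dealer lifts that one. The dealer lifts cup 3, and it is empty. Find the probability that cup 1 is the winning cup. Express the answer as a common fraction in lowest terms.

3/4

Condition on the true location of the pea.
If it is under cup 1 (prior 1/3): only cup 3 is available, probability 1; weight (1/3)·1 = 1/3.
If it is under cup 2 (prior 1/3): cup 3 is available, opened with probability 1/3; weight (1/3)·(1/3) = 1/9.
If it is under cup 3 (prior 1/3): the dealer opened cup 3, so this case is ruled out; weight (1/3)·0 = 0.
The weights sum to 4/9.
So P(the pea under cup 1 | the dealer opened cup 3) = (1/3) / (4/9) = 3/4.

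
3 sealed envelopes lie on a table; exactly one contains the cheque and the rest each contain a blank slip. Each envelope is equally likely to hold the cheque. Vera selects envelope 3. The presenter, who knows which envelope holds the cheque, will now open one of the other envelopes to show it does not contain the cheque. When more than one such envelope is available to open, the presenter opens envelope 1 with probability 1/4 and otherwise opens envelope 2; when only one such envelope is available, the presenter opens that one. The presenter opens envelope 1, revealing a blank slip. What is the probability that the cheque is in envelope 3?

Consider each possible location of the cheque in turn.
If it is in envelope 1 (prior 1/3): the presenter opened envelope 1, so this case is ruled out; weight (1/3)·0 = 0.
If it is in envelope 2 (prior 1/3): only envelope 1 is available, probability 1; weight (1/3)·1 = 1/3.
If it is in envelope 3 (prior 1/3): envelope 1 is available, opened with probability 1/4; weight (1/3)·(1/4) = 1/12.
The weights sum to 5/12.
So P(the cheque in envelope 3 | the presenter opened envelope 1) = (1/12) / (5/12) = 1/5.

1/5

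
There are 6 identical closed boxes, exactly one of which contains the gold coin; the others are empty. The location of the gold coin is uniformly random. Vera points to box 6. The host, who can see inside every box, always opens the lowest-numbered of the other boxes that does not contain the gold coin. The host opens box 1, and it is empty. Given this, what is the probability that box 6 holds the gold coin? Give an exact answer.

1/5

Consider each possible location of the gold coin in turn.
If it is in box 1 (prior 1/6): the host opened box 1, so this case is ruled out; weight (1/6)·0 = 0.
If it is in any of boxes 2, 3, 4, 5, and 6 (prior 1/6 each): box 1 is the lowest-numbered option available, probability 1; weight (1/6)·1 = 1/6 each.
The weights sum to 5/6.
So P(the gold coin in box 6 | the host opened box 1) = (1/6) / (5/6) = 1/5.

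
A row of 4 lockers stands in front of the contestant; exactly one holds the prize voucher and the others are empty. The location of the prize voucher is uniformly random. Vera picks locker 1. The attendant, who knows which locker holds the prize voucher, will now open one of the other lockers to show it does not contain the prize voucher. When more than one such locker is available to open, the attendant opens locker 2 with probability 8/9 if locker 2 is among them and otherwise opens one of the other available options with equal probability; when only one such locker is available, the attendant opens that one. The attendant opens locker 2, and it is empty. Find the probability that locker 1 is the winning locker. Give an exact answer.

1/3

Apply Bayes' rule, conditioning on where the prize voucher actually is.
If it is in any of lockers 1, 3, and 4 (prior 1/4 each): locker 2 is available, opened with probability 8/9; weight (1/4)·(8/9) = 2/9 each.
If it is in locker 2 (prior 1/4): the attendant opened locker 2, so this case is ruled out; weight (1/4)·0 = 0.
The weights sum to 2/3.
So P(the prize voucher in locker 1 | the attendant opened locker 2) = (2/9) / (2/3) = 1/3.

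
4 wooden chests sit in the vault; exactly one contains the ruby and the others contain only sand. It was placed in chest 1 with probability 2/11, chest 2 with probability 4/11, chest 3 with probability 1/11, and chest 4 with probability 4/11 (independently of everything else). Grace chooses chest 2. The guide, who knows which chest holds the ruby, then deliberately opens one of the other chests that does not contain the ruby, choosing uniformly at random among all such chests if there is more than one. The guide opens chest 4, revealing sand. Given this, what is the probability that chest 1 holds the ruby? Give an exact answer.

Apply Bayes' rule, conditioning on where the ruby actually is.
If it is in chest 1 (prior 2/11): the guide has 2 equally likely choices, so probability 1/2; weight (2/11)·(1/2) = 1/11.
If it is in chest 2 (prior 4/11): the guide has 3 equally likely choices, so probability 1/3; weight (4/11)·(1/3) = 4/33.
If it is in chest 3 (prior 1/11): the guide has 2 equally likely choices, so probability 1/2; weight (1/11)·(1/2) = 1/22.
If it is in chest 4 (prior 4/11): the guide opened chest 4, so this case is ruled out; weight (4/11)·0 = 0.
The weights sum to 17/66.
So P(the ruby in chest 1 | the guide opened chest 4) = (1/11) / (17/66) = 6/17.

6/17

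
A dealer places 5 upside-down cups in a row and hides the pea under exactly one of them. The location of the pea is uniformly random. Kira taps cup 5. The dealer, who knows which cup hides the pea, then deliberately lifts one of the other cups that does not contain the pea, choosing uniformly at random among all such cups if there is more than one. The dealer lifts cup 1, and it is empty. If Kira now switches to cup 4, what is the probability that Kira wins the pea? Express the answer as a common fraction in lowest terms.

Condition on the true location of the pea.
If it is under cup 1 (prior 1/5): the dealer opened cup 1, so this case is ruled out; weight (1/5)·0 = 0.
If it is under any of cups 2, 3, and 4 (prior 1/5 each): the dealer has 3 equally likely choices, so probability 1/3; weight (1/5)·(1/3) = 1/15 each.
If it is under cup 5 (prior 1/5): the dealer has 4 equally likely choices, so probability 1/4; weight (1/5)·(1/4) = 1/20.
The weights sum to 1/4.
So P(the pea under cup 4 | the dealer opened cup 1) = (1/15) / (1/4) = 4/15.

4/15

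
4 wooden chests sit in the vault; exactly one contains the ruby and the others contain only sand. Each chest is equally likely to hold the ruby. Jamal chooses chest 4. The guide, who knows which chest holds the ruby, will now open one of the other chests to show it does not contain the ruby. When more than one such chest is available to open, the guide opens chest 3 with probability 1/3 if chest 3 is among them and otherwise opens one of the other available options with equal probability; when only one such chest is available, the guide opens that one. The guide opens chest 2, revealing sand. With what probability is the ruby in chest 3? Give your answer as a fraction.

Condition on the true location of the ruby.
If it is in chest 1 (prior 1/4): chest 3 is available but not opened, probability 2/3; weight (1/4)·(2/3) = 1/6.
If it is in chest 2 (prior 1/4): the guide opened chest 2, so this case is ruled out; weight (1/4)·0 = 0.
If it is in chest 3 (prior 1/4): chest 3 holds the prize so is unavailable; the guide chooses uniformly among the 2 others, probability 1/2; weight (1/4)·(1/2) = 1/8.
If it is in chest 4 (prior 1/4): chest 3 is available but not opened; chest 2 gets probability (1 − 1/3)/2 = 1/3; weight (1/4)·(1/3) = 1/12.
The weights sum to 3/8.
So P(the ruby in chest 3 | the guide opened chest 2) = (1/8) / (3/8) = 1/3.

1/3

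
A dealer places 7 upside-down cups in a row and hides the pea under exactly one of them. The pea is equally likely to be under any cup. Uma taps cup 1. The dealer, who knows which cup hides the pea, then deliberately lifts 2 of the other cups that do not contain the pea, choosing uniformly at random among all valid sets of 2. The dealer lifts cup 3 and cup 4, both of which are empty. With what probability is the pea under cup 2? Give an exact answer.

3/14

Apply Bayes' rule, conditioning on where the pea actually is.
If it is under cup 1 (prior 1/7): the dealer has 15 equally likely choices, so probability 1/15; weight (1/7)·(1/15) = 1/105.
If it is under any of cups 2, 5, 6, and 7 (prior 1/7 each): the dealer has 10 equally likely choices, so probability 1/10; weight (1/7)·(1/10) = 1/70 each.
If it is under either of cups 3 and 4 (prior 1/7 each): that cup was opened and seen not to hold the prize — ruled out; weight (1/7)·0 = 0 each.
The weights sum to 1/15.
So P(the pea under cup 2 | the dealer opened cup 3 and cup 4) = (1/70) / (1/15) = 3/14.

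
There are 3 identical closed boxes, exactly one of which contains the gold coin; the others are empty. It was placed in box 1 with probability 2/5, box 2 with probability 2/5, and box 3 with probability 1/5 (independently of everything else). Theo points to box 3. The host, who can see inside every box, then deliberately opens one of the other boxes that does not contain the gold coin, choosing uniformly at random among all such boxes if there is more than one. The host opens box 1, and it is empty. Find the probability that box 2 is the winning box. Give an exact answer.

4/5

Condition on the true location of the gold coin.
If it is in box 1 (prior 2/5): the host opened box 1, so this case is ruled out; weight (2/5)·0 = 0.
If it is in box 2 (prior 2/5): the host has no choice, probability 1; weight (2/5)·1 = 2/5.
If it is in box 3 (prior 1/5): the host has 2 equally likely choices, so probability 1/2; weight (1/5)·(1/2) = 1/10.
The weights sum to 1/2.
So P(the gold coin in box 2 | the host opened box 1) = (2/5) / (1/2) = 4/5.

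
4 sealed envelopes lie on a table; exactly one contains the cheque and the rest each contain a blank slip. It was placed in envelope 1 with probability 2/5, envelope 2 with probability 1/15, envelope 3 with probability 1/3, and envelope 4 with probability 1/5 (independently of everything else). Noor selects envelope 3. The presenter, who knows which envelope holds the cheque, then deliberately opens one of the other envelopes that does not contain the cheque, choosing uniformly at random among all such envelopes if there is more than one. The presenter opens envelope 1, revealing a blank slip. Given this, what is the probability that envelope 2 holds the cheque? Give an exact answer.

Consider each possible location of the cheque in turn.
If it is in envelope 1 (prior 2/5): the presenter opened envelope 1, so this case is ruled out; weight (2/5)·0 = 0.
If it is in envelope 2 (prior 1/15): the presenter has 2 equally likely choices, so probability 1/2; weight (1/15)·(1/2) = 1/30.
If it is in envelope 3 (prior 1/3): the presenter has 3 equally likely choices, so probability 1/3; weight (1/3)·(1/3) = 1/9.
If it is in envelope 4 (prior 1/5): the presenter has 2 equally likely choices, so probability 1/2; weight (1/5)·(1/2) = 1/10.
The weights sum to 11/45.
So P(the cheque in envelope 2 | the presenter opened envelope 1) = (1/30) / (11/45) = 3/22.

3/22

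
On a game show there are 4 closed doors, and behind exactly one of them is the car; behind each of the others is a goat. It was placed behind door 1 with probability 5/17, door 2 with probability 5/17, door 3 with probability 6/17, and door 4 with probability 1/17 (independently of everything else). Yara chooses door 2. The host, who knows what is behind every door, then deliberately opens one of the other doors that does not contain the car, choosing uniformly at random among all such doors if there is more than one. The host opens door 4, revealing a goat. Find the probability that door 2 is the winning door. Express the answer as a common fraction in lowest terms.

10/43

Condition on the true location of the car.
If it is behind door 1 (prior 5/17): the host has 2 equally likely choices, so probability 1/2; weight (5/17)·(1/2) = 5/34.
If it is behind door 2 (prior 5/17): the host has 3 equally likely choices, so probability 1/3; weight (5/17)·(1/3) = 5/51.
If it is behind door 3 (prior 6/17): the host has 2 equally likely choices, so probability 1/2; weight (6/17)·(1/2) = 3/17.
If it is behind door 4 (prior 1/17): the host opened door 4, so this case is ruled out; weight (1/17)·0 = 0.
The weights sum to 43/102.
So P(the car behind door 2 | the host opened door 4) = (5/51) / (43/102) = 10/43.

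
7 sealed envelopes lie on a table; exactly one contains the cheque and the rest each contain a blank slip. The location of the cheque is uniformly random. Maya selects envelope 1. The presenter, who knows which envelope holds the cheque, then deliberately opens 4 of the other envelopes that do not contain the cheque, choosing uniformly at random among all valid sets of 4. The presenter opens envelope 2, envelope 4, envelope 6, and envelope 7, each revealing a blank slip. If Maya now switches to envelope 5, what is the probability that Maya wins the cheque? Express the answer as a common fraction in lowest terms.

3/7

Condition on the true location of the cheque.
If it is in envelope 1 (prior 1/7): the presenter has 15 equally likely choices, so probability 1/15; weight (1/7)·(1/15) = 1/105.
If it is in any of envelopes 2, 4, 6, and 7 (prior 1/7 each): that envelope was opened and seen not to hold the prize — ruled out; weight (1/7)·0 = 0 each.
If it is in either of envelopes 3 and 5 (prior 1/7 each): the presenter has 5 equally likely choices, so probability 1/5; weight (1/7)·(1/5) = 1/35 each.
The weights sum to 1/15.
So P(the cheque in envelope 5 | the presenter opened envelope 2, envelope 4, envelope 6, and envelope 7) = (1/35) / (1/15) = 3/7.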